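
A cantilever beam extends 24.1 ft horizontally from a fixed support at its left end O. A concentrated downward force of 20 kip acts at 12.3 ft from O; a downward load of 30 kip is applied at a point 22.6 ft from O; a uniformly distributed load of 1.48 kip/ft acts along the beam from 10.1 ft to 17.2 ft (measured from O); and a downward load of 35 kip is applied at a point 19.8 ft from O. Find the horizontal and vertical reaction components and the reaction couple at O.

Resultant of the distributed load: 1.48 × 7.1 = 10.508 kip at 13.65 ft from O.
ΣF_x = 0: O_x = 0.
ΣF_y = 0: O_y − 20 − 30 − 1.48·7.1 − 35 = 0 → O_y = 95.51 kip.
ΣM about O: M_O − 20·12.3 − 30·22.6 − (1.48·7.1)·13.65 − 35·19.8 = 0 → M_O = 1760 kip·ft.

O_x = 0, O_y = 95.51 kip, M_O = 1760 kip·ft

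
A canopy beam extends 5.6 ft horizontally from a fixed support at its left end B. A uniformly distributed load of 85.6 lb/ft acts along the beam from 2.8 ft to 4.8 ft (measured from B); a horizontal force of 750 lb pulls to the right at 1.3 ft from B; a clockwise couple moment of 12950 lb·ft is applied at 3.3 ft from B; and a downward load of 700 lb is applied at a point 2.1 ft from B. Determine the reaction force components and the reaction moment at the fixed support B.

B_x = -750.0 lb, B_y = 871.2 lb, M_B = 15070 lb·ft

Resultant of the distributed load: 85.6 × 2 = 171.2 lb at 3.8 ft from B.
ΣF_x = 0: B_x + 750 = 0 → B_x = -750.0 lb.
ΣF_y = 0: B_y − 85.6·2 − 700 = 0 → B_y = 871.2 lb.
ΣM about B: M_B − (85.6·2)·3.8 − 12950 − 700·2.1 = 0 → M_B = 15070 lb·ft.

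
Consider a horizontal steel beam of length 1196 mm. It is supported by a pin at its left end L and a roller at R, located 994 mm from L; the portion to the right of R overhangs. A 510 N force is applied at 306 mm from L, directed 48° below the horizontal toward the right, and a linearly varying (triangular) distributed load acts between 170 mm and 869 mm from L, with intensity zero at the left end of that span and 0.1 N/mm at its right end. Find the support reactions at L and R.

Resultant of the triangular load: ½ × 0.1 × 699 = 34.95 N, acting at 636 mm from L (one-third of the span from the peak).
Moments about L: R_y·994 − 510·sin48°·306 − (½·0.1·699)·636 = 0 → R_y = 138203/994 = 139.037 ≈ 139.0 N.
ΣF_y = 0: L_y + 139.037 − 510·sin48° − ½·0.1·699 = 0 → L_y = 274.9 N.
ΣF_x = 0: L_x + 510·cos48° = 0 → L_x = -341.3 N.

L_x = -341.3 N, L_y = 274.9 N, R_y = 139.0 N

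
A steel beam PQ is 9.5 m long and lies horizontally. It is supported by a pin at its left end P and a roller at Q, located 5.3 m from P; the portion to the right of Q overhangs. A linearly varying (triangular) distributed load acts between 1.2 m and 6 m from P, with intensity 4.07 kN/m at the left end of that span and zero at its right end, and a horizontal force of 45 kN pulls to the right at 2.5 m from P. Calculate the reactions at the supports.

P_x = -45.00 kN, P_y = 4.608 kN, Q_y = 5.160 kN

Resultant of the triangular load: ½ × 4.07 × 4.8 = 9.768 kN, acting at 2.8 m from P (one-third of the span from the peak).
Taking moments about P: Q_y·5.3 − (½·4.07·4.8)·2.8 = 0 → Q_y = 27.3504/5.3 = 5.16045 ≈ 5.160 kN.
ΣF_y = 0: P_y + 5.16045 − ½·4.07·4.8 = 0 → P_y = 4.608 kN.
ΣF_x = 0: P_x + 45 = 0 → P_x = -45.00 kN.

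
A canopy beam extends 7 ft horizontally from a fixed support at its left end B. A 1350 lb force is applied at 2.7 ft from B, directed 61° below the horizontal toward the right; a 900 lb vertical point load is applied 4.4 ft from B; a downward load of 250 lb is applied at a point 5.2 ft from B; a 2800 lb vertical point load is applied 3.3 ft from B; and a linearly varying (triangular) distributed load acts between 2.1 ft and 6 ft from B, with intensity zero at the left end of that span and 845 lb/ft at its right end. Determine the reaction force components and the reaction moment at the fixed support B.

Resultant of the triangular load: ½ × 845 × 3.9 = 1647.75 lb, acting at 4.7 ft from B (one-third of the span from the peak).
ΣF_x = 0: B_x + 1350·cos61° = 0 → B_x = -654.5 lb.
ΣF_y = 0: B_y − 1350·sin61° − 900 − 250 − 2800 − ½·845·3.9 = 0 → B_y = 6778 lb.
ΣM about B: M_B − 1350·sin61°·2.7 − 900·4.4 − 250·5.2 − 2800·3.3 − (½·845·3.9)·4.7 = 0 → M_B = 25430 lb·ft.

B_x = -654.5 lb, B_y = 6778 lb, M_B = 25430 lb·ft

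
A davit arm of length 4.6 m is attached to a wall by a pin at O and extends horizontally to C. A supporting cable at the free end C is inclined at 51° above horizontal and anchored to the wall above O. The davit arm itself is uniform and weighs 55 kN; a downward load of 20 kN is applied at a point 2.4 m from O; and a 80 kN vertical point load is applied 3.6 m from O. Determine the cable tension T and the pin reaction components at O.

T = 129.4 kN, O_x = 81.42 kN, O_y = 54.46 kN

ΣM about O: T·sin51°·4.6 − 55·2.3 − 20·2.4 − 80·3.6 = 0 → T = 462.5/(4.6·0.777146) = 129.375 ≈ 129.4 kN.
ΣF_x = 0: O_x − T·cos51° = 0 → O_x = 129.375 × 0.62932 = 81.42 kN.
ΣF_y = 0: O_y + T·sin51° − 55 − 20 − 80 = 0 → O_y = 155 − 129.375 × 0.777146 = 54.46 kN.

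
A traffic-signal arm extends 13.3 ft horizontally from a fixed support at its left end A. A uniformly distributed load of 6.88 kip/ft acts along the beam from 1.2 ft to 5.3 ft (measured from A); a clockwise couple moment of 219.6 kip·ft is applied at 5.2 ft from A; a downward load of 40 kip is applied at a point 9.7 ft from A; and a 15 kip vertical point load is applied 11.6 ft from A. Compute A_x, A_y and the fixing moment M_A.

Resultant of the distributed load: 6.88 × 4.1 = 28.208 kip at 3.25 ft from A.
ΣF_x = 0: A_x = 0.
ΣF_y = 0: A_y − 6.88·4.1 − 40 − 15 = 0 → A_y = 83.21 kip.
ΣM about A: M_A − (6.88·4.1)·3.25 − 219.6 − 40·9.7 − 15·11.6 = 0 → M_A = 873.3 kip·ft.

A_x = 0, A_y = 83.21 kip, M_A = 873.3 kip·ft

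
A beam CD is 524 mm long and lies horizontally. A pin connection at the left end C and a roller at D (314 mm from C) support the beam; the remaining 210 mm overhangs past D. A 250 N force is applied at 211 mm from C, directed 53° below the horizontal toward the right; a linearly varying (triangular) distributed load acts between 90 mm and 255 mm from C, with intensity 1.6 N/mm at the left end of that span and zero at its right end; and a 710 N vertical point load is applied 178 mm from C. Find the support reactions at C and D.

Resultant of the triangular load: ½ × 1.6 × 165 = 132 N, acting at 145 mm from C (one-third of the span from the peak).
ΣM about C: D_y·314 − 250·sin53°·211 − (½·1.6·165)·145 − 710·178 = 0 → D_y = 187648/314 = 597.605 ≈ 597.6 N.
ΣF_y = 0: C_y + 597.605 − 250·sin53° − ½·1.6·165 − 710 = 0 → C_y = 444.1 N.
ΣF_x = 0: C_x + 250·cos53° = 0 → C_x = -150.5 N.

C_x = -150.5 N, C_y = 444.1 N, D_y = 597.6 N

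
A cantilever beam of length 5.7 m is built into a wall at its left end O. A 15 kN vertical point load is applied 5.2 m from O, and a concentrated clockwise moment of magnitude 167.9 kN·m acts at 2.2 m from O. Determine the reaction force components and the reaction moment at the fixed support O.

ΣF_x = 0: O_x = 0.
ΣF_y = 0: O_y − 15 = 0 → O_y = 15.00 kN.
ΣM about O: M_O − 15·5.2 − 167.9 = 0 → M_O = 245.9 kN·m.

O_x = 0, O_y = 15.00 kN, M_O = 245.9 kN·m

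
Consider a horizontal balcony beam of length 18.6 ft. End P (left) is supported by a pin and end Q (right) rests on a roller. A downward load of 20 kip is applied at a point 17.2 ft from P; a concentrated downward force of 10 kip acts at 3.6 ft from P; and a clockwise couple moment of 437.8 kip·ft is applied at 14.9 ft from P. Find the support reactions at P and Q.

Taking moments about P: Q_y·18.6 − 20·17.2 − 10·3.6 − 437.8 = 0 → Q_y = 817.8/18.6 = 43.9677 ≈ 43.97 kip.
ΣF_y = 0: P_y + 43.9677 − 20 − 10 = 0 → P_y = -13.97 kip.
ΣF_x = 0: no horizontal applied forces, so P_x = 0.

P_x = 0, P_y = -13.97 kip, Q_y = 43.97 kip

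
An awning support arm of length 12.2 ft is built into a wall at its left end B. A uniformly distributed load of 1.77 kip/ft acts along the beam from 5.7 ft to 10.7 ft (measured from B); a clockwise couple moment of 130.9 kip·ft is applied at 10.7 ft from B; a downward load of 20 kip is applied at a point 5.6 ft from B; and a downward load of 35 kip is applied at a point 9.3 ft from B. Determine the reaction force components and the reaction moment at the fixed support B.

Resultant of the distributed load: 1.77 × 5 = 8.85 kip at 8.2 ft from B.
ΣF_x = 0: B_x = 0.
ΣF_y = 0: B_y − 1.77·5 − 20 − 35 = 0 → B_y = 63.85 kip.
ΣM about B: M_B − (1.77·5)·8.2 − 130.9 − 20·5.6 − 35·9.3 = 0 → M_B = 641.0 kip·ft.

B_x = 0, B_y = 63.85 kip, M_B = 641.0 kip·ft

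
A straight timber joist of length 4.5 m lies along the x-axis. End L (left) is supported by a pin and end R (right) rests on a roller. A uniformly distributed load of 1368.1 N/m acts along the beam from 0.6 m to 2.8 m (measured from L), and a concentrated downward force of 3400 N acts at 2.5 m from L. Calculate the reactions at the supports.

Resultant of the distributed load: 1368.1 × 2.2 = 3009.82 N at 1.7 m from L.
Moments about L: R_y·4.5 − (1368.1·2.2)·1.7 − 3400·2.5 = 0 → R_y = 13616.694/4.5 = 3025.93 ≈ 3026 N.
ΣF_y = 0: L_y + 3025.93 − 1368.1·2.2 − 3400 = 0 → L_y = 3384 N.
ΣF_x = 0: no horizontal applied forces, so L_x = 0.

L_x = 0, L_y = 3384 N, R_y = 3026 N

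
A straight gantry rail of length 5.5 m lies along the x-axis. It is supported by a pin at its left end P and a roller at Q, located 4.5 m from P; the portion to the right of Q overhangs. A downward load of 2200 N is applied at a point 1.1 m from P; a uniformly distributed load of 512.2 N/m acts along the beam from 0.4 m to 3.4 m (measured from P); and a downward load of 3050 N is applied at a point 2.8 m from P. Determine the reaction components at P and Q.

P_x = 0, P_y = 3702 N, Q_y = 3084 N

Resultant of the distributed load: 512.2 × 3 = 1536.6 N at 1.9 m from P.
Taking moments about P: Q_y·4.5 − 2200·1.1 − (512.2·3)·1.9 − 3050·2.8 = 0 → Q_y = 13879.54/4.5 = 3084.34 ≈ 3084 N.
ΣF_y = 0: P_y + 3084.34 − 2200 − 512.2·3 − 3050 = 0 → P_y = 3702 N.
ΣF_x = 0: no horizontal applied forces, so P_x = 0.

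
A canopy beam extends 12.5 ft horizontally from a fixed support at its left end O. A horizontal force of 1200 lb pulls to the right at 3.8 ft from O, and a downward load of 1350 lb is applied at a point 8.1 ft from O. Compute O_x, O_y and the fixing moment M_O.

ΣF_x = 0: O_x + 1200 = 0 → O_x = -1200 lb.
ΣF_y = 0: O_y − 1350 = 0 → O_y = 1350 lb.
ΣM about O: M_O − 1350·8.1 = 0 → M_O = 10940 lb·ft.

O_x = -1200 lb, O_y = 1350 lb, M_O = 10940 lb·ft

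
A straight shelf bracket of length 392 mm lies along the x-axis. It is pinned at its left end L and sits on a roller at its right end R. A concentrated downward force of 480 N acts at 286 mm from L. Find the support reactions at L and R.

Taking moments about L: R_y·392 − 480·286 = 0 → R_y = 137280/392 = 350.204 ≈ 350.2 N.
ΣF_y = 0: L_y + 350.204 − 480 = 0 → L_y = 129.8 N.
ΣF_x = 0: no horizontal applied forces, so L_x = 0.

L_x = 0, L_y = 129.8 N, R_y = 350.2 N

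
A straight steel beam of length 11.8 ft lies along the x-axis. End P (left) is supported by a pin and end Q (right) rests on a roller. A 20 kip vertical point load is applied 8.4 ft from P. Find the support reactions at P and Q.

Taking moments about P: Q_y·11.8 − 20·8.4 = 0 → Q_y = 168/11.8 = 14.2373 ≈ 14.24 kip.
ΣF_y = 0: P_y + 14.2373 − 20 = 0 → P_y = 5.763 kip.
ΣF_x = 0: no horizontal applied forces, so P_x = 0.

P_x = 0, P_y = 5.763 kip, Q_y = 14.24 kip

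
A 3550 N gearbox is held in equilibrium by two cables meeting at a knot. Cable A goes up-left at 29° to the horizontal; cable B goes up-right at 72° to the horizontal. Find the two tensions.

ΣF_x = 0: −T_A·cos29° + T_B·cos72° = 0 → T_B = 2.83033·T_A.
ΣF_y = 0: T_A·sin29° + T_B·sin72° = 3550.
Substitute: T_A·(0.48481 + 2.83033·0.951057) = 3550 → T_A = 1117.54 ≈ 1118 N.
Then T_B = 2.83033 × 1117.54 = 3163 N.

T_A = 1118 N, T_B = 3163 N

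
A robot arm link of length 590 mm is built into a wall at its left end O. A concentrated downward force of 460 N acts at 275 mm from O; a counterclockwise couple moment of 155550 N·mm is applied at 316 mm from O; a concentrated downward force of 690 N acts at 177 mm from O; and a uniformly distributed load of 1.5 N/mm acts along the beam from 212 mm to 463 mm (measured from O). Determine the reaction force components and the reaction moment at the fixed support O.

Resultant of the distributed load: 1.5 × 251 = 376.5 N at 337.5 mm from O.
ΣF_x = 0: O_x = 0.
ΣF_y = 0: O_y − 460 − 690 − 1.5·251 = 0 → O_y = 1526 N.
ΣM about O: M_O − 460·275 + 155550 − 690·177 − (1.5·251)·337.5 = 0 → M_O = 220100 N·mm.

O_x = 0, O_y = 1526 N, M_O = 220100 N·mm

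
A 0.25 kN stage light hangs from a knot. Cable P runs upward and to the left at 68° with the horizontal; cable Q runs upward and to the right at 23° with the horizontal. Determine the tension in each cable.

T_P = 0.2302 kN, T_Q = 0.09367 kN

ΣF_x = 0: −T_P·cos68° + T_Q·cos23° = 0 → T_Q = 0.406958·T_P.
ΣF_y = 0: T_P·sin68° + T_Q·sin23° = 0.25.
Substitute: T_P·(0.927184 + 0.406958·0.390731) = 0.25 → T_P = 0.230161 ≈ 0.2302 kN.
Then T_Q = 0.406958 × 0.230161 = 0.09367 kN.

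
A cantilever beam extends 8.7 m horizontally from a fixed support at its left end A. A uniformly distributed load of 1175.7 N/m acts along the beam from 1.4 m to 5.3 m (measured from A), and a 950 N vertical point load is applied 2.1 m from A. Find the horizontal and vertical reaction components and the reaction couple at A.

A_x = 0, A_y = 5535 N, M_A = 17360 N·m

Resultant of the distributed load: 1175.7 × 3.9 = 4585.23 N at 3.35 m from A.
ΣF_x = 0: A_x = 0.
ΣF_y = 0: A_y − 1175.7·3.9 − 950 = 0 → A_y = 5535 N.
ΣM about A: M_A − (1175.7·3.9)·3.35 − 950·2.1 = 0 → M_A = 17360 N·m.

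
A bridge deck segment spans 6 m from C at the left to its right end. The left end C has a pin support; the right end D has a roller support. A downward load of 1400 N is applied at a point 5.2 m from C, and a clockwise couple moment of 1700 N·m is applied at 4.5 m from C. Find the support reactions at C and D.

C_x = 0, C_y = -96.67 N, D_y = 1497 N

ΣM about C: D_y·6 − 1400·5.2 − 1700 = 0 → D_y = 8980/6 = 1496.67 ≈ 1497 N.
ΣF_y = 0: C_y + 1496.67 − 1400 = 0 → C_y = -96.67 N.
ΣF_x = 0: no horizontal applied forces, so C_x = 0.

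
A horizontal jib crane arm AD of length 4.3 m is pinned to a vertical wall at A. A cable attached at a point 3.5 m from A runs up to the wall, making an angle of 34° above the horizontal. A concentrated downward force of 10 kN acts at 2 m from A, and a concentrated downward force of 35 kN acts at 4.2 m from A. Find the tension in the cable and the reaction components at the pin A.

T = 85.33 kN, A_x = 70.74 kN, A_y = -2.714 kN

ΣM about A: T·sin34°·3.5 − 10·2 − 35·4.2 = 0 → T = 167/(3.5·0.559193) = 85.327 ≈ 85.33 kN.
ΣF_x = 0: A_x − T·cos34° = 0 → A_x = 85.327 × 0.829038 = 70.74 kN.
ΣF_y = 0: A_y + T·sin34° − 10 − 35 = 0 → A_y = 45 − 85.327 × 0.559193 = -2.714 kN.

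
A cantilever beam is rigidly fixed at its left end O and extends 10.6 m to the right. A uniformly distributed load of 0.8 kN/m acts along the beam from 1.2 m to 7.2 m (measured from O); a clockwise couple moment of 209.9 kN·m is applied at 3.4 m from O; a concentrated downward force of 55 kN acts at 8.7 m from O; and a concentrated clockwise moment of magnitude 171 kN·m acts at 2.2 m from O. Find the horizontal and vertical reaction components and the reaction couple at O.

O_x = 0, O_y = 59.80 kN, M_O = 879.6 kN·m

Resultant of the distributed load: 0.8 × 6 = 4.8 kN at 4.2 m from O.
ΣF_x = 0: O_x = 0.
ΣF_y = 0: O_y − 0.8·6 − 55 = 0 → O_y = 59.80 kN.
ΣM about O: M_O − (0.8·6)·4.2 − 209.9 − 55·8.7 − 171 = 0 → M_O = 879.6 kN·m.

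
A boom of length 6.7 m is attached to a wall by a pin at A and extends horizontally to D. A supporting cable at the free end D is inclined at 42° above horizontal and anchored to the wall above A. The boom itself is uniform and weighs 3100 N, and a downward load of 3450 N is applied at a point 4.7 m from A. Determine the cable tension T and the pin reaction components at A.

T = 5933 N, A_x = 4409 N, A_y = 2580 N

ΣM about A: T·sin42°·6.7 − 3100·3.35 − 3450·4.7 = 0 → T = 26600/(6.7·0.669131) = 5933.29 ≈ 5933 N.
ΣF_x = 0: A_x − T·cos42° = 0 → A_x = 5933.29 × 0.743145 = 4409 N.
ΣF_y = 0: A_y + T·sin42° − 3100 − 3450 = 0 → A_y = 6550 − 5933.29 × 0.669131 = 2580 N.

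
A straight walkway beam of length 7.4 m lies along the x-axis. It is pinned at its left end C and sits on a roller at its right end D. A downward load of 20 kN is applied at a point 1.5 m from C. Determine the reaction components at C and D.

C_x = 0, C_y = 15.95 kN, D_y = 4.054 kN

ΣM about C: D_y·7.4 − 20·1.5 = 0 → D_y = 30/7.4 = 4.05405 ≈ 4.054 kN.
ΣF_y = 0: C_y + 4.05405 − 20 = 0 → C_y = 15.95 kN.
ΣF_x = 0: no horizontal applied forces, so C_x = 0.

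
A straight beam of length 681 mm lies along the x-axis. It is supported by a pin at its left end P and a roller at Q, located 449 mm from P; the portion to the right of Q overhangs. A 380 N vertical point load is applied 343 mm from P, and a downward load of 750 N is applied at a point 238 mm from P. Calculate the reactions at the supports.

ΣM about P: Q_y·449 − 380·343 − 750·238 = 0 → Q_y = 308840/449 = 687.84 ≈ 687.8 N.
ΣF_y = 0: P_y + 687.84 − 380 − 750 = 0 → P_y = 442.2 N.
ΣF_x = 0: no horizontal applied forces, so P_x = 0.

P_x = 0, P_y = 442.2 N, Q_y = 687.8 N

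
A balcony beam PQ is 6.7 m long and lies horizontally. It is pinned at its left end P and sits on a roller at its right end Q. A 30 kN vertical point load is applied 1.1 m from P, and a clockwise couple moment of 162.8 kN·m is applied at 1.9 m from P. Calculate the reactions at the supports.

P_x = 0, P_y = 0.7761 kN, Q_y = 29.22 kN

ΣM about P: Q_y·6.7 − 30·1.1 − 162.8 = 0 → Q_y = 195.8/6.7 = 29.2239 ≈ 29.22 kN.
ΣF_y = 0: P_y + 29.2239 − 30 = 0 → P_y = 0.7761 kN.
ΣF_x = 0: no horizontal applied forces, so P_x = 0.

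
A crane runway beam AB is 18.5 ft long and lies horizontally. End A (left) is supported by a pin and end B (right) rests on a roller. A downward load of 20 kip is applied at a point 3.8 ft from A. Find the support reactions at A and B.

ΣM about A: B_y·18.5 − 20·3.8 = 0 → B_y = 76/18.5 = 4.10811 ≈ 4.108 kip.
ΣF_y = 0: A_y + 4.10811 − 20 = 0 → A_y = 15.89 kip.
ΣF_x = 0: no horizontal applied forces, so A_x = 0.

A_x = 0, A_y = 15.89 kip, B_y = 4.108 kip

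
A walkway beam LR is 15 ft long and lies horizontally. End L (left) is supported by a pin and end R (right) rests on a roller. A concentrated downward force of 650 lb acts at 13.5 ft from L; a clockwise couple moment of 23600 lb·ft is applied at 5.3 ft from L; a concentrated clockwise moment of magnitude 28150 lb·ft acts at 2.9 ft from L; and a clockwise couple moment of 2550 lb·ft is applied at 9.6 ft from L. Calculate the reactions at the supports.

Taking moments about L: R_y·15 − 650·13.5 − 23600 − 28150 − 2550 = 0 → R_y = 63075/15 = 4205 lb.
ΣF_y = 0: L_y + 4205 − 650 = 0 → L_y = -3555 lb.
ΣF_x = 0: no horizontal applied forces, so L_x = 0.

L_x = 0, L_y = -3555 lb, R_y = 4205 lb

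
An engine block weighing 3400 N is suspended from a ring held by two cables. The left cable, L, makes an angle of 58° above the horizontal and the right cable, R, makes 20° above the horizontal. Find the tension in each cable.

ΣF_x = 0: −T_L·cos58° + T_R·cos20° = 0 → T_R = 0.563928·T_L.
ΣF_y = 0: T_L·sin58° + T_R·sin20° = 3400.
Substitute: T_L·(0.848048 + 0.563928·0.34202) = 3400 → T_L = 3266.33 ≈ 3266 N.
Then T_R = 0.563928 × 3266.33 = 1842 N.

T_L = 3266 N, T_R = 1842 N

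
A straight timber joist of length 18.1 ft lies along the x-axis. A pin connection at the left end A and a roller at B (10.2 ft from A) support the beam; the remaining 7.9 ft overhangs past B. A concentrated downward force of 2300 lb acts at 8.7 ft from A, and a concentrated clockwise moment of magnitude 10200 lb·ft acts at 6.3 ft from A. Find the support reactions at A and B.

A_x = 0, A_y = -661.8 lb, B_y = 2962 lb

Taking moments about A: B_y·10.2 − 2300·8.7 − 10200 = 0 → B_y = 30210/10.2 = 2961.76 ≈ 2962 lb.
ΣF_y = 0: A_y + 2961.76 − 2300 = 0 → A_y = -661.8 lb.
ΣF_x = 0: no horizontal applied forces, so A_x = 0.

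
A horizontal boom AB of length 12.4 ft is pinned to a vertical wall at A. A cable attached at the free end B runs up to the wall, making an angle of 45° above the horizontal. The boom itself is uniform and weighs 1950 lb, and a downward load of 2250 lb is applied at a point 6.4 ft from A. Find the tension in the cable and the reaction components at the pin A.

ΣM about A: T·sin45°·12.4 − 1950·6.2 − 2250·6.4 = 0 → T = 26490/(12.4·0.707107) = 3021.17 ≈ 3021 lb.
ΣF_x = 0: A_x − T·cos45° = 0 → A_x = 3021.17 × 0.707107 = 2136 lb.
ΣF_y = 0: A_y + T·sin45° − 1950 − 2250 = 0 → A_y = 4200 − 3021.17 × 0.707107 = 2064 lb.

T = 3021 lb, A_x = 2136 lb, A_y = 2064 lb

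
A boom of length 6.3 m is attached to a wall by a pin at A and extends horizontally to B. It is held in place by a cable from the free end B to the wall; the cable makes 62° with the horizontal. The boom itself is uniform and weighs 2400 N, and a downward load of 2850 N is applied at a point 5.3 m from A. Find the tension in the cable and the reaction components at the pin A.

ΣM about A: T·sin62°·6.3 − 2400·3.15 − 2850·5.3 = 0 → T = 22665/(6.3·0.882948) = 4074.55 ≈ 4075 N.
ΣF_x = 0: A_x − T·cos62° = 0 → A_x = 4074.55 × 0.469472 = 1913 N.
ΣF_y = 0: A_y + T·sin62° − 2400 − 2850 = 0 → A_y = 5250 − 4074.55 × 0.882948 = 1652 N.

T = 4075 N, A_x = 1913 N, A_y = 1652 N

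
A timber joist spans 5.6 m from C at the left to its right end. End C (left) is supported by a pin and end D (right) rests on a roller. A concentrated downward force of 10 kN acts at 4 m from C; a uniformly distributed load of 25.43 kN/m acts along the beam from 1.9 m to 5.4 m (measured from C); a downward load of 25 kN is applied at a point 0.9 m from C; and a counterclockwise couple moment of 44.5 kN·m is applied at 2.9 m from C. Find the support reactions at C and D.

Resultant of the distributed load: 25.43 × 3.5 = 89.005 kN at 3.65 m from C.
ΣM about C: D_y·5.6 − 10·4 − (25.43·3.5)·3.65 − 25·0.9 + 44.5 = 0 → D_y = 342.86825/5.6 = 61.2265 ≈ 61.23 kN.
ΣF_y = 0: C_y + 61.2265 − 10 − 25.43·3.5 − 25 = 0 → C_y = 62.78 kN.
ΣF_x = 0: no horizontal applied forces, so C_x = 0.

C_x = 0, C_y = 62.78 kN, D_y = 61.23 kN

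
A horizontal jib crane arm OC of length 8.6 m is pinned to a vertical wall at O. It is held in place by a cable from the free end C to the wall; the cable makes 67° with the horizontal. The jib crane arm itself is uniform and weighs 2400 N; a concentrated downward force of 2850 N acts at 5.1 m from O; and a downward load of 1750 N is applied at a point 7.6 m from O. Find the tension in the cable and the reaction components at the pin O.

T = 4820 N, O_x = 1883 N, O_y = 2563 N

ΣM about O: T·sin67°·8.6 − 2400·4.3 − 2850·5.1 − 1750·7.6 = 0 → T = 38155/(8.6·0.920505) = 4819.78 ≈ 4820 N.
ΣF_x = 0: O_x − T·cos67° = 0 → O_x = 4819.78 × 0.390731 = 1883 N.
ΣF_y = 0: O_y + T·sin67° − 2400 − 2850 − 1750 = 0 → O_y = 7000 − 4819.78 × 0.920505 = 2563 N.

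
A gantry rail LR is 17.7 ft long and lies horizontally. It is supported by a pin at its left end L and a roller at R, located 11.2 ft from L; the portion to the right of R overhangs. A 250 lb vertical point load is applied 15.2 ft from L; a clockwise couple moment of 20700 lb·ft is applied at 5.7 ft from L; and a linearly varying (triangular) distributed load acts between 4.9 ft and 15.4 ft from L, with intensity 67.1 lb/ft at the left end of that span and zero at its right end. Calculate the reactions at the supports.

L_x = 0, L_y = -1849 lb, R_y = 2452 lb

Resultant of the triangular load: ½ × 67.1 × 10.5 = 352.275 lb, acting at 8.4 ft from L (one-third of the span from the peak).
ΣM about L: R_y·11.2 − 250·15.2 − 20700 − (½·67.1·10.5)·8.4 = 0 → R_y = 27459.11/11.2 = 2451.71 ≈ 2452 lb.
ΣF_y = 0: L_y + 2451.71 − 250 − ½·67.1·10.5 = 0 → L_y = -1849 lb.
ΣF_x = 0: no horizontal applied forces, so L_x = 0.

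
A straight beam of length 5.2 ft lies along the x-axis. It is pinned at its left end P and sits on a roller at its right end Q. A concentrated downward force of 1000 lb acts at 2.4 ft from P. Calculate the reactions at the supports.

P_x = 0, P_y = 538.5 lb, Q_y = 461.5 lb

Moments about P: Q_y·5.2 − 1000·2.4 = 0 → Q_y = 2400/5.2 = 461.538 ≈ 461.5 lb.
ΣF_y = 0: P_y + 461.538 − 1000 = 0 → P_y = 538.5 lb.
ΣF_x = 0: no horizontal applied forces, so P_x = 0.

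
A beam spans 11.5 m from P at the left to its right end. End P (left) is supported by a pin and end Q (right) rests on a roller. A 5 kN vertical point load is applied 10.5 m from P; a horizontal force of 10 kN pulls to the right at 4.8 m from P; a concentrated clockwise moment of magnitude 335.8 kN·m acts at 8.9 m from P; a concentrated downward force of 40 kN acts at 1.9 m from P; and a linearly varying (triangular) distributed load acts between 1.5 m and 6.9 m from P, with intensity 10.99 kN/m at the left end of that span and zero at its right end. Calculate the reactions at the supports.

P_x = -10.00 kN, P_y = 25.78 kN, Q_y = 48.89 kN

Resultant of the triangular load: ½ × 10.99 × 5.4 = 29.673 kN, acting at 3.3 m from P (one-third of the span from the peak).
ΣM about P: Q_y·11.5 − 5·10.5 − 335.8 − 40·1.9 − (½·10.99·5.4)·3.3 = 0 → Q_y = 562.2209/11.5 = 48.8888 ≈ 48.89 kN.
ΣF_y = 0: P_y + 48.8888 − 5 − 40 − ½·10.99·5.4 = 0 → P_y = 25.78 kN.
ΣF_x = 0: P_x + 10 = 0 → P_x = -10.00 kN.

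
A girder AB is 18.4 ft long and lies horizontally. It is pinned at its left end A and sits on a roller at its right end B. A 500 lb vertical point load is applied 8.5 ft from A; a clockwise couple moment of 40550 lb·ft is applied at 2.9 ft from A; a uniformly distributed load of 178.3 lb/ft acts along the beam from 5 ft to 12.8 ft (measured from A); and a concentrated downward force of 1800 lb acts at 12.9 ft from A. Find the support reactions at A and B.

Resultant of the distributed load: 178.3 × 7.8 = 1390.74 lb at 8.9 ft from A.
Taking moments about A: B_y·18.4 − 500·8.5 − 40550 − (178.3·7.8)·8.9 − 1800·12.9 = 0 → B_y = 80397.586/18.4 = 4369.43 ≈ 4369 lb.
ΣF_y = 0: A_y + 4369.43 − 500 − 178.3·7.8 − 1800 = 0 → A_y = -678.7 lb.
ΣF_x = 0: no horizontal applied forces, so A_x = 0.

A_x = 0, A_y = -678.7 lb, B_y = 4369 lb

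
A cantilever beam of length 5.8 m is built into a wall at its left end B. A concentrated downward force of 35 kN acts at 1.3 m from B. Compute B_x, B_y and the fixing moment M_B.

ΣF_x = 0: B_x = 0.
ΣF_y = 0: B_y − 35 = 0 → B_y = 35.00 kN.
ΣM about B: M_B − 35·1.3 = 0 → M_B = 45.50 kN·m.

B_x = 0, B_y = 35.00 kN, M_B = 45.50 kN·m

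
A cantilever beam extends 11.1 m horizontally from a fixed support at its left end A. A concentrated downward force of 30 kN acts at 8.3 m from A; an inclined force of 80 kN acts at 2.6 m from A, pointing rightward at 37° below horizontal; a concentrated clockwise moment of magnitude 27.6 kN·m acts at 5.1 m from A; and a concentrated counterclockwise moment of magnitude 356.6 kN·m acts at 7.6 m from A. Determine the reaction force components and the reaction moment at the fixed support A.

A_x = -63.89 kN, A_y = 78.15 kN, M_A = 45.18 kN·m

ΣF_x = 0: A_x + 80·cos37° = 0 → A_x = -63.89 kN.
ΣF_y = 0: A_y − 30 − 80·sin37° = 0 → A_y = 78.15 kN.
ΣM about A: M_A − 30·8.3 − 80·sin37°·2.6 − 27.6 + 356.6 = 0 → M_A = 45.18 kN·m.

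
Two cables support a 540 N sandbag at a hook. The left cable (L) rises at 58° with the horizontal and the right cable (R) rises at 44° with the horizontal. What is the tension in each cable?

ΣF_x = 0: −T_L·cos58° + T_R·cos44° = 0 → T_R = 0.736674·T_L.
ΣF_y = 0: T_L·sin58° + T_R·sin44° = 540.
Substitute: T_L·(0.848048 + 0.736674·0.694658) = 540 → T_L = 397.122 ≈ 397.1 N.
Then T_R = 0.736674 × 397.122 = 292.5 N.

T_L = 397.1 N, T_R = 292.5 N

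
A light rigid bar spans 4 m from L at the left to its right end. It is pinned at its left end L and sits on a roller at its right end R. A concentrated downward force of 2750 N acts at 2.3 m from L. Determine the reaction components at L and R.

ΣM about L: R_y·4 − 2750·2.3 = 0 → R_y = 6325/4 = 1581.25 ≈ 1581 N.
ΣF_y = 0: L_y + 1581.25 − 2750 = 0 → L_y = 1169 N.
ΣF_x = 0: no horizontal applied forces, so L_x = 0.

L_x = 0, L_y = 1169 N, R_y = 1581 N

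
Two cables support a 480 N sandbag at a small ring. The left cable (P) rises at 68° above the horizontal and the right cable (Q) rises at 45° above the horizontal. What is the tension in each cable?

T_P = 368.7 N, T_Q = 195.3 N

ΣF_x = 0: −T_P·cos68° + T_Q·cos45° = 0 → T_Q = 0.529774·T_P.
ΣF_y = 0: T_P·sin68° + T_Q·sin45° = 480.
Substitute: T_P·(0.927184 + 0.529774·0.707107) = 480 → T_P = 368.723 ≈ 368.7 N.
Then T_Q = 0.529774 × 368.723 = 195.3 N.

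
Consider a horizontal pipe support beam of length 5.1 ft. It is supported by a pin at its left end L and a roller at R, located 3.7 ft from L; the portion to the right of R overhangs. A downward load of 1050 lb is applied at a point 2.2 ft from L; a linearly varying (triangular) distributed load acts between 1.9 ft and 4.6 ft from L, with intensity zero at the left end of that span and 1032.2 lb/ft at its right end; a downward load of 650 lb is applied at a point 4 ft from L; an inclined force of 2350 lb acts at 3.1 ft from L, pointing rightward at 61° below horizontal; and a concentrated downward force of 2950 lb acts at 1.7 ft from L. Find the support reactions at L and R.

L_x = -1139 lb, L_y = 2301 lb, R_y = 5798 lb

Resultant of the triangular load: ½ × 1032.2 × 2.7 = 1393.47 lb, acting at 3.7 ft from L (one-third of the span from the peak).
ΣM about L: R_y·3.7 − 1050·2.2 − (½·1032.2·2.7)·3.7 − 650·4 − 2350·sin61°·3.1 − 2950·1.7 = 0 → R_y = 21452.4/3.7 = 5797.95 ≈ 5798 lb.
ΣF_y = 0: L_y + 5797.95 − 1050 − ½·1032.2·2.7 − 650 − 2350·sin61° − 2950 = 0 → L_y = 2301 lb.
ΣF_x = 0: L_x + 2350·cos61° = 0 → L_x = -1139 lb.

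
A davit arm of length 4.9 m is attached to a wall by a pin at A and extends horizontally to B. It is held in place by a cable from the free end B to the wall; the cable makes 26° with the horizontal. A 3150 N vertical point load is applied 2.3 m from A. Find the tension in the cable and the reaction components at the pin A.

T = 3373 N, A_x = 3032 N, A_y = 1671 N

ΣM about A: T·sin26°·4.9 − 3150·2.3 = 0 → T = 7245/(4.9·0.438371) = 3372.88 ≈ 3373 N.
ΣF_x = 0: A_x − T·cos26° = 0 → A_x = 3372.88 × 0.898794 = 3032 N.
ΣF_y = 0: A_y + T·sin26° − 3150 = 0 → A_y = 3150 − 3372.88 × 0.438371 = 1671 N.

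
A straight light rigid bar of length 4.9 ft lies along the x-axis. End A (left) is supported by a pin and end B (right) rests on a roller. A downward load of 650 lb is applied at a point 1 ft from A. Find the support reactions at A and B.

A_x = 0, A_y = 517.3 lb, B_y = 132.7 lb

ΣM about A: B_y·4.9 − 650·1 = 0 → B_y = 650/4.9 = 132.653 ≈ 132.7 lb.
ΣF_y = 0: A_y + 132.653 − 650 = 0 → A_y = 517.3 lb.
ΣF_x = 0: no horizontal applied forces, so A_x = 0.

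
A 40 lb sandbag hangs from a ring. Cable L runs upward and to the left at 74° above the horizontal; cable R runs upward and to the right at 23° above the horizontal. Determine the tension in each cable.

T_L = 37.10 lb, T_R = 11.11 lb

ΣF_x = 0: −T_L·cos74° + T_R·cos23° = 0 → T_R = 0.299442·T_L.
ΣF_y = 0: T_L·sin74° + T_R·sin23° = 40.
Substitute: T_L·(0.961262 + 0.299442·0.390731) = 40 → T_L = 37.0967 ≈ 37.10 lb.
Then T_R = 0.299442 × 37.0967 = 11.11 lb.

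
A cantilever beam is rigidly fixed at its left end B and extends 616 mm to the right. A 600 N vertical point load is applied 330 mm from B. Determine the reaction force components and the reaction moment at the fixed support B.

B_x = 0, B_y = 600.0 N, M_B = 198000 N·mm

ΣF_x = 0: B_x = 0.
ΣF_y = 0: B_y − 600 = 0 → B_y = 600.0 N.
ΣM about B: M_B − 600·330 = 0 → M_B = 198000 N·mm.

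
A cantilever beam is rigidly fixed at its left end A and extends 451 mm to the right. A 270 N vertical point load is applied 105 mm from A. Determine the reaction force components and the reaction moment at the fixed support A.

A_x = 0, A_y = 270.0 N, M_A = 28350 N·mm

ΣF_x = 0: A_x = 0.
ΣF_y = 0: A_y − 270 = 0 → A_y = 270.0 N.
ΣM about A: M_A − 270·105 = 0 → M_A = 28350 N·mm.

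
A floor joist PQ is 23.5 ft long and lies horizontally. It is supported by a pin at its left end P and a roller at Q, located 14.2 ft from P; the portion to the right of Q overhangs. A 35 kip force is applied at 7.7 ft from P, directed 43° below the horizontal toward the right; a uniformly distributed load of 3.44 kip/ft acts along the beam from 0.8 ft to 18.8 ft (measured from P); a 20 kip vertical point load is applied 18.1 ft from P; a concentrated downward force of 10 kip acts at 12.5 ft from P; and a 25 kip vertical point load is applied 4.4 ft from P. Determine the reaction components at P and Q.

P_x = -25.60 kip, P_y = 43.07 kip, Q_y = 97.72 kip

Resultant of the distributed load: 3.44 × 18 = 61.92 kip at 9.8 ft from P.
ΣM about P: Q_y·14.2 − 35·sin43°·7.7 − (3.44·18)·9.8 − 20·18.1 − 10·12.5 − 25·4.4 = 0 → Q_y = 1387.61/14.2 = 97.719 ≈ 97.72 kip.
ΣF_y = 0: P_y + 97.719 − 35·sin43° − 3.44·18 − 20 − 10 − 25 = 0 → P_y = 43.07 kip.
ΣF_x = 0: P_x + 35·cos43° = 0 → P_x = -25.60 kip.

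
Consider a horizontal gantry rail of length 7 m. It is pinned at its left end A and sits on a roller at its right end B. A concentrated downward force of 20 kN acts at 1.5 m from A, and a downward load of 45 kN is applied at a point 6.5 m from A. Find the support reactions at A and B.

Moments about A: B_y·7 − 20·1.5 − 45·6.5 = 0 → B_y = 322.5/7 = 46.0714 ≈ 46.07 kN.
ΣF_y = 0: A_y + 46.0714 − 20 − 45 = 0 → A_y = 18.93 kN.
ΣF_x = 0: no horizontal applied forces, so A_x = 0.

A_x = 0, A_y = 18.93 kN, B_y = 46.07 kN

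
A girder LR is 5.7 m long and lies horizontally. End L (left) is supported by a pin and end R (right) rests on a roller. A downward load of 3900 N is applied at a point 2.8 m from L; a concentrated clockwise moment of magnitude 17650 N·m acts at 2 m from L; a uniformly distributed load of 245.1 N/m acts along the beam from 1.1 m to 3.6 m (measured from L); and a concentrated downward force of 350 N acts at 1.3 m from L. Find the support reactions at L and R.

Resultant of the distributed load: 245.1 × 2.5 = 612.75 N at 2.35 m from L.
Moments about L: R_y·5.7 − 3900·2.8 − 17650 − (245.1·2.5)·2.35 − 350·1.3 = 0 → R_y = 30464.9625/5.7 = 5344.73 ≈ 5345 N.
ΣF_y = 0: L_y + 5344.73 − 3900 − 245.1·2.5 − 350 = 0 → L_y = -482.0 N.
ΣF_x = 0: no horizontal applied forces, so L_x = 0.

L_x = 0, L_y = -482.0 N, R_y = 5345 N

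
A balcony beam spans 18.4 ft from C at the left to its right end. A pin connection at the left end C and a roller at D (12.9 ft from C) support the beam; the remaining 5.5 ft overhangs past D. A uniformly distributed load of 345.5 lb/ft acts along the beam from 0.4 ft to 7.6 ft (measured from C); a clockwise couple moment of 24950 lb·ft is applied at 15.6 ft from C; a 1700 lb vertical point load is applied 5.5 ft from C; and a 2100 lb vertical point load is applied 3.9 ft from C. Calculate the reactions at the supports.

Resultant of the distributed load: 345.5 × 7.2 = 2487.6 lb at 4 ft from C.
ΣM about C: D_y·12.9 − (345.5·7.2)·4 − 24950 − 1700·5.5 − 2100·3.9 = 0 → D_y = 52440.4/12.9 = 4065.15 ≈ 4065 lb.
ΣF_y = 0: C_y + 4065.15 − 345.5·7.2 − 1700 − 2100 = 0 → C_y = 2222 lb.
ΣF_x = 0: no horizontal applied forces, so C_x = 0.

C_x = 0, C_y = 2222 lb, D_y = 4065 lb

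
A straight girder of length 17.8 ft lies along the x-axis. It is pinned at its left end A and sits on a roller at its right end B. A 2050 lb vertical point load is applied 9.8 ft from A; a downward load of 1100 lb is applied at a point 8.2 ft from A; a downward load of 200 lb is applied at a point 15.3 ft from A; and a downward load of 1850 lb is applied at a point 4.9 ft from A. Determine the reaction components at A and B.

A_x = 0, A_y = 2883 lb, B_y = 2317 lb

ΣM about A: B_y·17.8 − 2050·9.8 − 1100·8.2 − 200·15.3 − 1850·4.9 = 0 → B_y = 41235/17.8 = 2316.57 ≈ 2317 lb.
ΣF_y = 0: A_y + 2316.57 − 2050 − 1100 − 200 − 1850 = 0 → A_y = 2883 lb.
ΣF_x = 0: no horizontal applied forces, so A_x = 0.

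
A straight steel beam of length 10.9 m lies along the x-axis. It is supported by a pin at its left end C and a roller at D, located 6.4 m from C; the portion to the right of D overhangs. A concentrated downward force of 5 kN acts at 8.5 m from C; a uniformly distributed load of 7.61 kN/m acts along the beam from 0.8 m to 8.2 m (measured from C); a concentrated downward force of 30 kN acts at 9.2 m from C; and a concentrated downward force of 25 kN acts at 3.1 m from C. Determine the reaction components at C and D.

Resultant of the distributed load: 7.61 × 7.4 = 56.314 kN at 4.5 m from C.
Taking moments about C: D_y·6.4 − 5·8.5 − (7.61·7.4)·4.5 − 30·9.2 − 25·3.1 = 0 → D_y = 649.413/6.4 = 101.471 ≈ 101.5 kN.
ΣF_y = 0: C_y + 101.471 − 5 − 7.61·7.4 − 30 − 25 = 0 → C_y = 14.84 kN.
ΣF_x = 0: no horizontal applied forces, so C_x = 0.

C_x = 0, C_y = 14.84 kN, D_y = 101.5 kN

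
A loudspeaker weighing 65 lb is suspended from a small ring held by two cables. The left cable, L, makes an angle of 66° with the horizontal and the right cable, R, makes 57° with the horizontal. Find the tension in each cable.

T_L = 42.21 lb, T_R = 31.52 lb

ΣF_x = 0: −T_L·cos66° + T_R·cos57° = 0 → T_R = 0.7468·T_L.
ΣF_y = 0: T_L·sin66° + T_R·sin57° = 65.
Substitute: T_L·(0.913545 + 0.7468·0.838671) = 65 → T_L = 42.2115 ≈ 42.21 lb.
Then T_R = 0.7468 × 42.2115 = 31.52 lb.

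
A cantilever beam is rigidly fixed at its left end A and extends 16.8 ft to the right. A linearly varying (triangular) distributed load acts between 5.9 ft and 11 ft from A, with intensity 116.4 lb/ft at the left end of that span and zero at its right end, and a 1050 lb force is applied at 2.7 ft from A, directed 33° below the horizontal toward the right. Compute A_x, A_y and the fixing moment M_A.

Resultant of the triangular load: ½ × 116.4 × 5.1 = 296.82 lb, acting at 7.6 ft from A (one-third of the span from the peak).
ΣF_x = 0: A_x + 1050·cos33° = 0 → A_x = -880.6 lb.
ΣF_y = 0: A_y − ½·116.4·5.1 − 1050·sin33° = 0 → A_y = 868.7 lb.
ΣM about A: M_A − (½·116.4·5.1)·7.6 − 1050·sin33°·2.7 = 0 → M_A = 3800 lb·ft.

A_x = -880.6 lb, A_y = 868.7 lb, M_A = 3800 lb·ft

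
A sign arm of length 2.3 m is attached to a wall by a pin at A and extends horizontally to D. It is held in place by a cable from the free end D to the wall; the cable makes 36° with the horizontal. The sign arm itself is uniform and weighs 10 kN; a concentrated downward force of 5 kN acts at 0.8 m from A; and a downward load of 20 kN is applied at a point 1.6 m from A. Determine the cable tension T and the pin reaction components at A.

T = 35.14 kN, A_x = 28.43 kN, A_y = 14.35 kN

ΣM about A: T·sin36°·2.3 − 10·1.15 − 5·0.8 − 20·1.6 = 0 → T = 47.5/(2.3·0.587785) = 35.1356 ≈ 35.14 kN.
ΣF_x = 0: A_x − T·cos36° = 0 → A_x = 35.1356 × 0.809017 = 28.43 kN.
ΣF_y = 0: A_y + T·sin36° − 10 − 5 − 20 = 0 → A_y = 35 − 35.1356 × 0.587785 = 14.35 kN.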